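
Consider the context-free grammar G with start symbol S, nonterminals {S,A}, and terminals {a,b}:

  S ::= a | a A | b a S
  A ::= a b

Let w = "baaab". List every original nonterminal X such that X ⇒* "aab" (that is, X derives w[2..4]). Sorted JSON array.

CNF form of G:
  S -> T0 A | T1 X2 | a
  A -> T0 T1
  T0 -> a
  T1 -> b
  X2 -> T0 S

CYK fill, restricted to cells inside w[2..4]:
  T[2,2] 'a' = {S,T0}  orig:{S}
  T[3,3] 'a' = {S,T0}  orig:{S}
  T[4,4] 'b' = {T1}  orig:{}
  T[2,3] 'aa' = {X2}  orig:{}
  T[3,4] 'ab' = {A}
  T[2,4] 'aab' = {S}

Original NTs in T[2,4] deriving "aab": ["S"]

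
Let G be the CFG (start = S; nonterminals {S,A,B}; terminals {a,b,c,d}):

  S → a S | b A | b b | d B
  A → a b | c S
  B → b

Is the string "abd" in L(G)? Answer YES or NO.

Convert to CNF:
  S -> T0 S | T1 A | T1 T1 | T3 B
  A -> T0 T1 | T2 S
  B -> b
  T0 -> a
  T1 -> b
  T2 -> c
  T3 -> d

CYK fill:
  [0..0]={T0}  "a"  orig:{}
  [1..1]={B,T1}  "b"  orig:{B}
  [2..2]={T3}  "d"  orig:{}
  [0..1]={A}  "ab"
  [1..2]=∅  "bd"
  [0..2]=∅  "abd"

S ∉ T[0,2] ⇒ NO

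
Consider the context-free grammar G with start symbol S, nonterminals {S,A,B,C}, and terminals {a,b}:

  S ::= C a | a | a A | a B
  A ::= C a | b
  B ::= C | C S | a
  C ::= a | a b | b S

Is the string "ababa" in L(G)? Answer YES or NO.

CNF form of G:
  S -> C T0 | T0 A | T0 B | a
  A -> C T0 | b
  B -> C S | T0 T1 | T1 S | a
  C -> T0 T1 | T1 S | a
  T0 -> a
  T1 -> b

CYK fill:
  cell(0,0) a: {B,C,S,T0}  orig:{B,C,S}
  cell(1,1) b: {A,T1}  orig:{A}
  cell(2,2) a: {B,C,S,T0}  orig:{B,C,S}
  cell(3,3) b: {A,T1}  orig:{A}
  cell(4,4) a: {B,C,S,T0}  orig:{B,C,S}
  cell(0,1) ab: {B,C,S}
  cell(1,2) ba: {B,C}
  cell(2,3) ab: {B,C,S}
  cell(3,4) ba: {B,C}
  cell(0,2) aba: {A,B,S}
  cell(1,3) bab: {B,C}
  cell(2,4) aba: {A,B,S}
  cell(0,3) abab: {B,S}
  cell(1,4) baba: {A,B,C,S}
  cell(0,4) ababa: {B,S}

S ∈ T[0,4] ⇒ YES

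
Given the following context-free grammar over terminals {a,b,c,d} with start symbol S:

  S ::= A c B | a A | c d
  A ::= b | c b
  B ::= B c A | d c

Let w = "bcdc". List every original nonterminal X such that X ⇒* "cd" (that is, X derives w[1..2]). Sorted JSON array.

Convert to CNF:
  S -> A X5 | T0 T2 | T3 A
  A -> T0 T1 | b
  B -> B X4 | T2 T0
  T0 -> c
  T1 -> b
  T2 -> d
  T3 -> a
  X4 -> T0 A
  X5 -> T0 B

CYK table (by increasing span) (cells [i..j] with 1 ≤ i ≤ j ≤ 2 only):
  T[1,1] 'c' = {T0}  orig:{}
  T[2,2] 'd' = {T2}  orig:{}
  T[1,2] 'cd' = {S}

Original NTs in T[1,2] deriving "cd": ["S"]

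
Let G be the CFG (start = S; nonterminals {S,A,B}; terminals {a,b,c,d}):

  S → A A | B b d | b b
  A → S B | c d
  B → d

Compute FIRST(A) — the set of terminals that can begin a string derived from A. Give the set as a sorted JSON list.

FIRST sets, iterate to fixpoint:
iter 1:
  A via A→c d: +{c}
  B via B→d: +{d}
  S via S→A A: +{c}
  S via S→B b d: +{d}
  S via S→b b: +{b}
  FIRST(S)={b,c,d}  FIRST(A)={c}  FIRST(B)={d}
iter 2:
  A via A→S B: +{b,d}
  FIRST(S)={b,c,d}  FIRST(A)={b,c,d}  FIRST(B)={d}
iter 3: (no change)
  FIRST(S)={b,c,d}  FIRST(A)={b,c,d}  FIRST(B)={d}

FIRST(A) = ["b", "c", "d"]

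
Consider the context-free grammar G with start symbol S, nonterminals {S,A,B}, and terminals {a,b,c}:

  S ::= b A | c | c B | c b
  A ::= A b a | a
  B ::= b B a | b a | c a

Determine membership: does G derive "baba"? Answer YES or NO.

CNF form of G:
  S -> T0 A | T2 B | T2 T0 | c
  A -> A X3 | a
  B -> T0 T1 | T0 X4 | T2 T1
  T0 -> b
  T1 -> a
  T2 -> c
  X3 -> T0 T1
  X4 -> B T1

CYK fill:
  cell(0,0) b: {T0}  orig:{}
  cell(1,1) a: {A,T1}  orig:{A}
  cell(2,2) b: {T0}  orig:{}
  cell(3,3) a: {A,T1}  orig:{A}
  cell(0,1) ba: {B,S,X3}  orig:{B,S}
  cell(1,2) ab: ∅
  cell(2,3) ba: {B,S,X3}  orig:{B,S}
  cell(0,2) bab: ∅
  cell(1,3) aba: {A}
  cell(0,3) baba: {S}

S ∈ T[0,3] ⇒ YES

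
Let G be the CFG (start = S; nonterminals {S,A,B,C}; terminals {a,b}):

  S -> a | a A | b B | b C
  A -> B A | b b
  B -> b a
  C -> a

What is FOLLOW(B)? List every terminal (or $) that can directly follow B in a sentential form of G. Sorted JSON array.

FIRST iteration:
[1]
  A via A→b b: +{b}
  B via B→b a: +{b}
  C via C→a: +{a}
  S via S→a: +{a}
  S via S→b B: +{b}
  FIRST[S]={a,b}  FIRST[A]={b}  FIRST[B]={b}  FIRST[C]={a}
[2] — fixpoint
  FIRST[S]={a,b}  FIRST[A]={b}  FIRST[B]={b}  FIRST[C]={a}

FOLLOW sets:
seed FOLLOW(S) with $
[1]
  A→B A: FOLLOW(B) ⊇ FIRST(A) = {b}; new: +{b}
  S→a A: FOLLOW(A) ⊇ FOLLOW(S) ⊇ {$}; new: +{$}
  S→b B: FOLLOW(B) ⊇ FOLLOW(S) ⊇ {$}; new: +{$}
  S→b C: FOLLOW(C) ⊇ FOLLOW(S) ⊇ {$}; new: +{$}
  FOLLOW(S)={$}  FOLLOW(A)={$}  FOLLOW(B)={$,b}  FOLLOW(C)={$}
[2] — fixpoint
  FOLLOW(S)={$}  FOLLOW(A)={$}  FOLLOW(B)={$,b}  FOLLOW(C)={$}

FOLLOW(B) = ["$", "b"]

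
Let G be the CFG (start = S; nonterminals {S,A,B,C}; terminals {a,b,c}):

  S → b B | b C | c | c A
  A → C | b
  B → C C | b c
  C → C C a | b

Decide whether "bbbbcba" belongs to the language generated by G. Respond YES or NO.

CNF form of G:
  S -> T1 B | T1 C | T2 A | c
  A -> C X3 | b
  B -> C C | T1 T2
  C -> C X4 | b
  T0 -> a
  T1 -> b
  T2 -> c
  X3 -> C T0
  X4 -> C T0

CYK fill:
  T[0,0] 'b' = {A,C,T1}  orig:{A,C}
  T[1,1] 'b' = {A,C,T1}  orig:{A,C}
  T[2,2] 'b' = {A,C,T1}  orig:{A,C}
  T[3,3] 'b' = {A,C,T1}  orig:{A,C}
  T[4,4] 'c' = {S,T2}  orig:{S}
  T[5,5] 'b' = {A,C,T1}  orig:{A,C}
  T[6,6] 'a' = {T0}  orig:{}
  T[0,1] 'bb' = {B,S}
  T[1,2] 'bb' = {B,S}
  T[2,3] 'bb' = {B,S}
  T[3,4] 'bc' = {B}
  T[4,5] 'cb' = {S}
  T[5,6] 'ba' = {X3,X4}  orig:{}
  T[0,2] 'bbb' = {S}
  T[1,3] 'bbb' = {S}
  T[2,4] 'bbc' = {S}
  T[3,5] 'bcb' = ∅
  T[4,6] 'cba' = ∅
  T[0,3] 'bbbb' = ∅
  T[1,4] 'bbbc' = ∅
  T[2,5] 'bbcb' = ∅
  T[3,6] 'bcba' = ∅
  T[0,4] 'bbbbc' = ∅
  T[1,5] 'bbbcb' = ∅
  T[2,6] 'bbcba' = ∅
  T[0,5] 'bbbbcb' = ∅
  T[1,6] 'bbbcba' = ∅
  T[0,6] 'bbbbcba' = ∅

S ∉ T[0,6] ⇒ NO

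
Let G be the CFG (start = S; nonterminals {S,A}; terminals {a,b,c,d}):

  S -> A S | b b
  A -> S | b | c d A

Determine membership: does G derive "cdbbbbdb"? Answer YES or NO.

Convert to CNF:
  S -> A S | T0 T0
  A -> A S | T0 T0 | T1 X3 | b
  T0 -> b
  T1 -> c
  T2 -> d
  X3 -> T2 A

Fill CYK table bottom-up:
  T[0,0] 'c' = {T1}  orig:{}
  T[1,1] 'd' = {T2}  orig:{}
  T[2,2] 'b' = {A,T0}  orig:{A}
  T[3,3] 'b' = {A,T0}  orig:{A}
  T[4,4] 'b' = {A,T0}  orig:{A}
  T[5,5] 'b' = {A,T0}  orig:{A}
  T[6,6] 'd' = {T2}  orig:{}
  T[7,7] 'b' = {A,T0}  orig:{A}
  T[0,1] 'cd' = ∅
  T[1,2] 'db' = {X3}  orig:{}
  T[2,3] 'bb' = {A,S}
  T[3,4] 'bb' = {A,S}
  T[4,5] 'bb' = {A,S}
  T[5,6] 'bd' = ∅
  T[6,7] 'db' = {X3}  orig:{}
  T[0,2] 'cdb' = {A}
  T[1,3] 'dbb' = {X3}  orig:{}
  T[2,4] 'bbb' = {A,S}
  T[3,5] 'bbb' = {A,S}
  T[4,6] 'bbd' = ∅
  T[5,7] 'bdb' = ∅
  T[0,3] 'cdbb' = {A}
  T[1,4] 'dbbb' = {X3}  orig:{}
  T[2,5] 'bbbb' = {A,S}
  T[3,6] 'bbbd' = ∅
  T[4,7] 'bbdb' = ∅
  T[0,4] 'cdbbb' = {A,S}
  T[1,5] 'dbbbb' = {X3}  orig:{}
  T[2,6] 'bbbbd' = ∅
  T[3,7] 'bbbdb' = ∅
  T[0,5] 'cdbbbb' = {A,S}
  T[1,6] 'dbbbbd' = ∅
  T[2,7] 'bbbbdb' = ∅
  T[0,6] 'cdbbbbd' = ∅
  T[1,7] 'dbbbbdb' = ∅
  T[0,7] 'cdbbbbdb' = ∅

S ∉ T[0,7] ⇒ NO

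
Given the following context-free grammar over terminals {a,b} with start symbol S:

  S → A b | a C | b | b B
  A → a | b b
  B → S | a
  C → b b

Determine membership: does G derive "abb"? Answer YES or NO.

Convert to CNF:
  S -> A T0 | T0 B | T1 C | b
  A -> T0 T0 | a
  B -> A T0 | T0 B | T1 C | a | b
  C -> T0 T0
  T0 -> b
  T1 -> a

CYK table (by increasing span):
  cell(0,0) a: {A,B,T1}  orig:{A,B}
  cell(1,1) b: {B,S,T0}  orig:{B,S}
  cell(2,2) b: {B,S,T0}  orig:{B,S}
  cell(0,1) ab: {B,S}
  cell(1,2) bb: {A,B,C,S}
  cell(0,2) abb: {B,S}

S ∈ T[0,2] ⇒ YES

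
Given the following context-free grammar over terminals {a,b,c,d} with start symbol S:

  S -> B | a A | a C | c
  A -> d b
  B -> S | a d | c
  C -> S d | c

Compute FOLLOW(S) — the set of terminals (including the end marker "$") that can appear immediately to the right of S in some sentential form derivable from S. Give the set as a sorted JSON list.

FIRST sets, iterate to fixpoint:
pass 1:
  A via A→d b: +{d}
  B via B→a d: +{a}
  B via B→c: +{c}
  C via C→c: +{c}
  S via S→B: +{a,c}
  S: {a,c}  A: {d}  B: {a,c}  C: {c}
pass 2:
  C via C→S d: +{a}
  S: {a,c}  A: {d}  B: {a,c}  C: {a,c}
pass 3: (no change)
  S: {a,c}  A: {d}  B: {a,c}  C: {a,c}

FOLLOW iteration:
seed FOLLOW(S) with $
pass 1:
  C→S d: FOLLOW(S) ⊇ FIRST(d) = {d}; new: +{d}
  S→B: FOLLOW(B) ⊇ FOLLOW(S) ⊇ {$,d}; new: +{$,d}
  S→a A: FOLLOW(A) ⊇ FOLLOW(S) ⊇ {$,d}; new: +{$,d}
  S→a C: FOLLOW(C) ⊇ FOLLOW(S) ⊇ {$,d}; new: +{$,d}
  FOLLOW[S]={$,d}  FOLLOW[A]={$,d}  FOLLOW[B]={$,d}  FOLLOW[C]={$,d}
pass 2: (no change)
  FOLLOW[S]={$,d}  FOLLOW[A]={$,d}  FOLLOW[B]={$,d}  FOLLOW[C]={$,d}

FOLLOW(S) = ["$", "d"]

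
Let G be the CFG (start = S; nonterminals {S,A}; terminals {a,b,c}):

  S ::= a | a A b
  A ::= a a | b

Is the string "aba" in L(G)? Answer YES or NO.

Convert to CNF:
  S -> T0 X2 | a
  A -> T0 T0 | b
  T0 -> a
  T1 -> b
  X2 -> A T1

CYK fill:
  T[0,0] 'a' = {S,T0}  orig:{S}
  T[1,1] 'b' = {A,T1}  orig:{A}
  T[2,2] 'a' = {S,T0}  orig:{S}
  T[0,1] 'ab' = ∅
  T[1,2] 'ba' = ∅
  T[0,2] 'aba' = ∅

S ∉ T[0,2] ⇒ NO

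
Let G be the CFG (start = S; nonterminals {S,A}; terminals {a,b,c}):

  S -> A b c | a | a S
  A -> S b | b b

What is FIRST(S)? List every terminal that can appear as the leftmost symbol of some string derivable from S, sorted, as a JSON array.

FIRST sets, iterate to fixpoint:
iter 1:
  A via A→b b: +{b}
  S via S→A b c: +{b}
  S via S→a: +{a}
  FIRST[S]={a,b}  FIRST[A]={b}
iter 2:
  A via A→S b: +{a}
  FIRST[S]={a,b}  FIRST[A]={a,b}
iter 3: (no change)
  FIRST[S]={a,b}  FIRST[A]={a,b}

FIRST(S) = ["a", "b"]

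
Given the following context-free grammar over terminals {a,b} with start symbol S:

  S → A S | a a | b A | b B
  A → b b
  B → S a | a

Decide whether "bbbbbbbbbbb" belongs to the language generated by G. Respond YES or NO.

CNF form of G:
  S -> A S | T0 A | T0 B | T1 T1
  A -> T0 T0
  B -> S T1 | a
  T0 -> b
  T1 -> a

CYK table (by increasing span):
  T[0,0] 'b' = {T0}  orig:{}
  T[1,1] 'b' = {T0}  orig:{}
  T[2,2] 'b' = {T0}  orig:{}
  T[3,3] 'b' = {T0}  orig:{}
  T[4,4] 'b' = {T0}  orig:{}
  T[5,5] 'b' = {T0}  orig:{}
  T[6,6] 'b' = {T0}  orig:{}
  T[7,7] 'b' = {T0}  orig:{}
  T[8,8] 'b' = {T0}  orig:{}
  T[9,9] 'b' = {T0}  orig:{}
  T[10,10] 'b' = {T0}  orig:{}
  T[0,1] 'bb' = {A}
  T[1,2] 'bb' = {A}
  T[2,3] 'bb' = {A}
  T[3,4] 'bb' = {A}
  T[4,5] 'bb' = {A}
  T[5,6] 'bb' = {A}
  T[6,7] 'bb' = {A}
  T[7,8] 'bb' = {A}
  T[8,9] 'bb' = {A}
  T[9,10] 'bb' = {A}
  T[0,2] 'bbb' = {S}
  T[1,3] 'bbb' = {S}
  T[2,4] 'bbb' = {S}
  T[3,5] 'bbb' = {S}
  T[4,6] 'bbb' = {S}
  T[5,7] 'bbb' = {S}
  T[6,8] 'bbb' = {S}
  T[7,9] 'bbb' = {S}
  T[8,10] 'bbb' = {S}
  T[0,3] 'bbbb' = ∅
  T[1,4] 'bbbb' = ∅
  T[2,5] 'bbbb' = ∅
  T[3,6] 'bbbb' = ∅
  T[4,7] 'bbbb' = ∅
  T[5,8] 'bbbb' = ∅
  T[6,9] 'bbbb' = ∅
  T[7,10] 'bbbb' = ∅
  T[0,4] 'bbbbb' = {S}
  T[1,5] 'bbbbb' = {S}
  T[2,6] 'bbbbb' = {S}
  T[3,7] 'bbbbb' = {S}
  T[4,8] 'bbbbb' = {S}
  T[5,9] 'bbbbb' = {S}
  T[6,10] 'bbbbb' = {S}
  T[0,5] 'bbbbbb' = ∅
  T[1,6] 'bbbbbb' = ∅
  T[2,7] 'bbbbbb' = ∅
  T[3,8] 'bbbbbb' = ∅
  T[4,9] 'bbbbbb' = ∅
  T[5,10] 'bbbbbb' = ∅
  T[0,6] 'bbbbbbb' = {S}
  T[1,7] 'bbbbbbb' = {S}
  T[2,8] 'bbbbbbb' = {S}
  T[3,9] 'bbbbbbb' = {S}
  T[4,10] 'bbbbbbb' = {S}
  T[0,7] 'bbbbbbbb' = ∅
  T[1,8] 'bbbbbbbb' = ∅
  T[2,9] 'bbbbbbbb' = ∅
  T[3,10] 'bbbbbbbb' = ∅
  T[0,8] 'bbbbbbbbb' = {S}
  T[1,9] 'bbbbbbbbb' = {S}
  T[2,10] 'bbbbbbbbb' = {S}
  T[0,9] 'bbbbbbbbbb' = ∅
  T[1,10] 'bbbbbbbbbb' = ∅
  T[0,10] 'bbbbbbbbbbb' = {S}

S ∈ T[0,10] ⇒ YES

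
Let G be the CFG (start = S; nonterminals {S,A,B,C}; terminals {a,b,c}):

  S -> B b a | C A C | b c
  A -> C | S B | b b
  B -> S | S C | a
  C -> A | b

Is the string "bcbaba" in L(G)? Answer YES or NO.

CNF form of G:
  S -> B X5 | C X6 | T0 T2
  A -> S B | T0 T0 | b
  B -> B X3 | C X4 | S C | T0 T2 | a
  C -> S B | T0 T0 | b
  T0 -> b
  T1 -> a
  T2 -> c
  X3 -> T0 T1
  X4 -> A C
  X5 -> T0 T1
  X6 -> A C

CYK fill:
  T[0,0] 'b' = {A,C,T0}  orig:{A,C}
  T[1,1] 'c' = {T2}  orig:{}
  T[2,2] 'b' = {A,C,T0}  orig:{A,C}
  T[3,3] 'a' = {B,T1}  orig:{B}
  T[4,4] 'b' = {A,C,T0}  orig:{A,C}
  T[5,5] 'a' = {B,T1}  orig:{B}
  T[0,1] 'bc' = {B,S}
  T[1,2] 'cb' = ∅
  T[2,3] 'ba' = {X3,X5}  orig:{}
  T[3,4] 'ab' = ∅
  T[4,5] 'ba' = {X3,X5}  orig:{}
  T[0,2] 'bcb' = {B}
  T[1,3] 'cba' = ∅
  T[2,4] 'bab' = ∅
  T[3,5] 'aba' = {B,S}
  T[0,3] 'bcba' = {B,S}
  T[1,4] 'cbab' = ∅
  T[2,5] 'baba' = ∅
  T[0,4] 'bcbab' = {B}
  T[1,5] 'cbaba' = ∅
  T[0,5] 'bcbaba' = {B,S}

S ∈ T[0,5] ⇒ YES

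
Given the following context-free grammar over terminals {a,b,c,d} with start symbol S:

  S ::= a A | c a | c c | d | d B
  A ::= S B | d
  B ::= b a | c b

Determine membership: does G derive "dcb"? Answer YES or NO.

Convert to CNF:
  S -> T1 A | T2 T1 | T2 T2 | T3 B | d
  A -> S B | d
  B -> T0 T1 | T2 T0
  T0 -> b
  T1 -> a
  T2 -> c
  T3 -> d

Fill CYK table bottom-up:
  cell(0,0) d: {A,S,T3}  orig:{A,S}
  cell(1,1) c: {T2}  orig:{}
  cell(2,2) b: {T0}  orig:{}
  cell(0,1) dc: ∅
  cell(1,2) cb: {B}
  cell(0,2) dcb: {A,S}

S ∈ T[0,2] ⇒ YES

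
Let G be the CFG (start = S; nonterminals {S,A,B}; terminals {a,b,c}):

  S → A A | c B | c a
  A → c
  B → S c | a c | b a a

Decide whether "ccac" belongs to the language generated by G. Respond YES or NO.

Convert to CNF:
  S -> A A | T0 B | T0 T1
  A -> c
  B -> S T0 | T1 T0 | T2 X3
  T0 -> c
  T1 -> a
  T2 -> b
  X3 -> T1 T1

CYK fill:
  T[0,0] 'c' = {A,T0}  orig:{A}
  T[1,1] 'c' = {A,T0}  orig:{A}
  T[2,2] 'a' = {T1}  orig:{}
  T[3,3] 'c' = {A,T0}  orig:{A}
  T[0,1] 'cc' = {S}
  T[1,2] 'ca' = {S}
  T[2,3] 'ac' = {B}
  T[0,2] 'cca' = ∅
  T[1,3] 'cac' = {B,S}
  T[0,3] 'ccac' = {S}

S ∈ T[0,3] ⇒ YES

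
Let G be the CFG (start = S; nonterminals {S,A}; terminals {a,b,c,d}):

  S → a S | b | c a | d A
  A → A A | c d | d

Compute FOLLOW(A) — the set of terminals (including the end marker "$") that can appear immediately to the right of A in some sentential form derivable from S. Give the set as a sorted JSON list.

FIRST iteration:
round 1:
  A via A→c d: +{c}
  A via A→d: +{d}
  S via S→a S: +{a}
  S via S→b: +{b}
  S via S→c a: +{c}
  S via S→d A: +{d}
  FIRST[S]={a,b,c,d}  FIRST[A]={c,d}
round 2: done
  FIRST[S]={a,b,c,d}  FIRST[A]={c,d}

Compute FOLLOW by fixpoint:
FOLLOW(S) := {$}
iter 1:
  A→A A: FOLLOW(A) ⊇ FIRST(A) = {c,d}; new: +{c,d}
  S→d A: FOLLOW(A) ⊇ FOLLOW(S) ⊇ {$}; new: +{$}
  S: {$}  A: {$,c,d}
iter 2: (no change)
  S: {$}  A: {$,c,d}

FOLLOW(A) = ["$", "c", "d"]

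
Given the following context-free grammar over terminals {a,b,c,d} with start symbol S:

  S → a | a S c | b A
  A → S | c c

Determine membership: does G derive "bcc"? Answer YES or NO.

CNF form of G:
  S -> T0 X4 | T2 A | a
  A -> T0 X3 | T1 T1 | T2 A | a
  T0 -> a
  T1 -> c
  T2 -> b
  X3 -> S T1
  X4 -> S T1

Fill CYK table bottom-up:
  [0..0]={T2}  "b"  orig:{}
  [1..1]={T1}  "c"  orig:{}
  [2..2]={T1}  "c"  orig:{}
  [0..1]=∅  "bc"
  [1..2]={A}  "cc"
  [0..2]={A,S}  "bcc"

S ∈ T[0,2] ⇒ YES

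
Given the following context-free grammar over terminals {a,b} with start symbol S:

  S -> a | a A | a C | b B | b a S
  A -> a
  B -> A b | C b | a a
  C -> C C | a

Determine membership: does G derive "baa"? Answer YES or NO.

Convert to CNF:
  S -> T0 B | T0 X2 | T1 A | T1 C | a
  A -> a
  B -> A T0 | C T0 | T1 T1
  C -> C C | a
  T0 -> b
  T1 -> a
  X2 -> T1 S

CYK table (by increasing span):
  T[0,0] 'b' = {T0}  orig:{}
  T[1,1] 'a' = {A,C,S,T1}  orig:{A,C,S}
  T[2,2] 'a' = {A,C,S,T1}  orig:{A,C,S}
  T[0,1] 'ba' = ∅
  T[1,2] 'aa' = {B,C,S,X2}  orig:{B,C,S}
  T[0,2] 'baa' = {S}

S ∈ T[0,2] ⇒ YES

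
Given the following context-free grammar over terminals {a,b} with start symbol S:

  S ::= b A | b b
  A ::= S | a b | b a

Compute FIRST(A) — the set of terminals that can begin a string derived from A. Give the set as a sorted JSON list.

FIRST sets, iterate to fixpoint:
[1]
  A via A→a b: +{a}
  A via A→b a: +{b}
  S via S→b A: +{b}
  FIRST[S]={b}  FIRST[A]={a,b}
[2] (no change)
  FIRST[S]={b}  FIRST[A]={a,b}

FIRST(A) = ["a", "b"]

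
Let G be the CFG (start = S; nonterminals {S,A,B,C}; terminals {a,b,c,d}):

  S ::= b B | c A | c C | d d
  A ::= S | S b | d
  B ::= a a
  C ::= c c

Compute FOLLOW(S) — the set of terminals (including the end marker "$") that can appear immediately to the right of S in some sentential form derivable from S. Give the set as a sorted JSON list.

FIRST sets, iterate to fixpoint:
[1]
  A via A→d: +{d}
  B via B→a a: +{a}
  C via C→c c: +{c}
  S via S→b B: +{b}
  S via S→c A: +{c}
  S via S→d d: +{d}
  FIRST(S)={b,c,d}  FIRST(A)={d}  FIRST(B)={a}  FIRST(C)={c}
[2]
  A via A→S: +{b,c}
  FIRST(S)={b,c,d}  FIRST(A)={b,c,d}  FIRST(B)={a}  FIRST(C)={c}
[3] (stable)
  FIRST(S)={b,c,d}  FIRST(A)={b,c,d}  FIRST(B)={a}  FIRST(C)={c}

Compute FOLLOW by fixpoint:
seed FOLLOW(S) with $
pass 1:
  A→S b: FOLLOW(S) ⊇ FIRST(b) = {b}; new: +{b}
  S→b B: FOLLOW(B) ⊇ FOLLOW(S) ⊇ {$,b}; new: +{$,b}
  S→c A: FOLLOW(A) ⊇ FOLLOW(S) ⊇ {$,b}; new: +{$,b}
  S→c C: FOLLOW(C) ⊇ FOLLOW(S) ⊇ {$,b}; new: +{$,b}
  S: {$,b}  A: {$,b}  B: {$,b}  C: {$,b}
pass 2: (no change)
  S: {$,b}  A: {$,b}  B: {$,b}  C: {$,b}

FOLLOW(S) = ["$", "b"]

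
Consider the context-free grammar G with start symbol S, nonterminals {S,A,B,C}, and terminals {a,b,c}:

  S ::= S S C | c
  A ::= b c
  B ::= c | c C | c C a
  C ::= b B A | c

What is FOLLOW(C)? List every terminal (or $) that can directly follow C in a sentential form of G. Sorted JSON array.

FIRST sets, iterate to fixpoint:
pass 1:
  A via A→b c: +{b}
  B via B→c: +{c}
  C via C→b B A: +{b}
  C via C→c: +{c}
  S via S→c: +{c}
  S: {c}  A: {b}  B: {c}  C: {b,c}
pass 2: (no change)
  S: {c}  A: {b}  B: {c}  C: {b,c}

FOLLOW iteration:
FOLLOW(S) := {$}
round 1:
  B→c C a: FOLLOW(C) ⊇ FIRST(a) = {a}; new: +{a}
  C→b B A: FOLLOW(B) ⊇ FIRST(A) = {b}; new: +{b}
  C→b B A: FOLLOW(A) ⊇ FOLLOW(C) ⊇ {a}; new: +{a}
  S→S S C: FOLLOW(S) ⊇ FIRST(S) = {c}; new: +{c}
  S→S S C: FOLLOW(S) ⊇ FIRST(C) = {b,c}; new: +{b}
  S→S S C: FOLLOW(C) ⊇ FOLLOW(S) ⊇ {$,b,c}; new: +{$,b,c}
  S: {$,b,c}  A: {a}  B: {b}  C: {$,a,b,c}
round 2:
  C→b B A: FOLLOW(A) ⊇ FOLLOW(C) ⊇ {$,a,b,c}; new: +{$,b,c}
  S: {$,b,c}  A: {$,a,b,c}  B: {b}  C: {$,a,b,c}
round 3: done
  S: {$,b,c}  A: {$,a,b,c}  B: {b}  C: {$,a,b,c}

FOLLOW(C) = ["$", "a", "b", "c"]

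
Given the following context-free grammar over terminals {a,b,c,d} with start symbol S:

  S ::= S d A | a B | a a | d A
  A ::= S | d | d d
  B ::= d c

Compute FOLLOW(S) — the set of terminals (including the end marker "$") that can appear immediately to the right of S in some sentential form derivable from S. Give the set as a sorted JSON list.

FIRST iteration:
iter 1:
  A via A→d: +{d}
  B via B→d c: +{d}
  S via S→a B: +{a}
  S via S→d A: +{d}
  FIRST[S]={a,d}  FIRST[A]={d}  FIRST[B]={d}
iter 2:
  A via A→S: +{a}
  FIRST[S]={a,d}  FIRST[A]={a,d}  FIRST[B]={d}
iter 3: done
  FIRST[S]={a,d}  FIRST[A]={a,d}  FIRST[B]={d}

FOLLOW sets:
FOLLOW(S) := {$}
[1]
  S→S d A: FOLLOW(S) ⊇ FIRST(d) = {d}; new: +{d}
  S→S d A: FOLLOW(A) ⊇ FOLLOW(S) ⊇ {$,d}; new: +{$,d}
  S→a B: FOLLOW(B) ⊇ FOLLOW(S) ⊇ {$,d}; new: +{$,d}
  FOLLOW(S)={$,d}  FOLLOW(A)={$,d}  FOLLOW(B)={$,d}
[2] (no change)
  FOLLOW(S)={$,d}  FOLLOW(A)={$,d}  FOLLOW(B)={$,d}

FOLLOW(S) = ["$", "d"]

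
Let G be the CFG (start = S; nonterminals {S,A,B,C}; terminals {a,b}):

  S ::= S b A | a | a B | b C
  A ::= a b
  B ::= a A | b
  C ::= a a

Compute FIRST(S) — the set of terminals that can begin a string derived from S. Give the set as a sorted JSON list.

FIRST iteration:
pass 1:
  A via A→a b: +{a}
  B via B→a A: +{a}
  B via B→b: +{b}
  C via C→a a: +{a}
  S via S→a: +{a}
  S via S→b C: +{b}
  FIRST[S]={a,b}  FIRST[A]={a}  FIRST[B]={a,b}  FIRST[C]={a}
pass 2: (no change)
  FIRST[S]={a,b}  FIRST[A]={a}  FIRST[B]={a,b}  FIRST[C]={a}

FIRST(S) = ["a", "b"]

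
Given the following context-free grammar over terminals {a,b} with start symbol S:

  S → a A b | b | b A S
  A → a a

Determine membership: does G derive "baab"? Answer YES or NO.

CNF form of G:
  S -> T0 X2 | T1 X3 | b
  A -> T0 T0
  T0 -> a
  T1 -> b
  X2 -> A T1
  X3 -> A S

Fill CYK table bottom-up:
  T[0,0] 'b' = {S,T1}  orig:{S}
  T[1,1] 'a' = {T0}  orig:{}
  T[2,2] 'a' = {T0}  orig:{}
  T[3,3] 'b' = {S,T1}  orig:{S}
  T[0,1] 'ba' = ∅
  T[1,2] 'aa' = {A}
  T[2,3] 'ab' = ∅
  T[0,2] 'baa' = ∅
  T[1,3] 'aab' = {X2,X3}  orig:{}
  T[0,3] 'baab' = {S}

S ∈ T[0,3] ⇒ YES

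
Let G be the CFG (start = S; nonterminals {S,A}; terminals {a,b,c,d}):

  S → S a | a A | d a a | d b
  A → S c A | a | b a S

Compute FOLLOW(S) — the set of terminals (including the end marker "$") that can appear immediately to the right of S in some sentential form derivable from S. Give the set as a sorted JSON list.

FIRST iteration:
round 1:
  A via A→a: +{a}
  A via A→b a S: +{b}
  S via S→a A: +{a}
  S via S→d a a: +{d}
  FIRST(S)={a,d}  FIRST(A)={a,b}
round 2:
  A via A→S c A: +{d}
  FIRST(S)={a,d}  FIRST(A)={a,b,d}
round 3: done
  FIRST(S)={a,d}  FIRST(A)={a,b,d}

FOLLOW iteration:
initialize: $ ∈ FOLLOW(S)
round 1:
  A→S c A: FOLLOW(S) ⊇ FIRST(c) = {c}; new: +{c}
  S→S a: FOLLOW(S) ⊇ FIRST(a) = {a}; new: +{a}
  S→a A: FOLLOW(A) ⊇ FOLLOW(S) ⊇ {$,a,c}; new: +{$,a,c}
  FOLLOW[S]={$,a,c}  FOLLOW[A]={$,a,c}
round 2: — fixpoint
  FOLLOW[S]={$,a,c}  FOLLOW[A]={$,a,c}

FOLLOW(S) = ["$", "a", "c"]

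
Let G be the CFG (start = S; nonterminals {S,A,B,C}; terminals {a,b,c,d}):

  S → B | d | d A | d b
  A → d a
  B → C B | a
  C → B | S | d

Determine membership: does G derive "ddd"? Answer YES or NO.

CNF form of G:
  S -> C B | T0 A | T0 T2 | a | d
  A -> T0 T1
  B -> C B | a
  C -> C B | T0 A | T0 T2 | a | d
  T0 -> d
  T1 -> a
  T2 -> b

Fill CYK table bottom-up:
  T[0,0] 'd' = {C,S,T0}  orig:{C,S}
  T[1,1] 'd' = {C,S,T0}  orig:{C,S}
  T[2,2] 'd' = {C,S,T0}  orig:{C,S}
  T[0,1] 'dd' = ∅
  T[1,2] 'dd' = ∅
  T[0,2] 'ddd' = ∅

S ∉ T[0,2] ⇒ NO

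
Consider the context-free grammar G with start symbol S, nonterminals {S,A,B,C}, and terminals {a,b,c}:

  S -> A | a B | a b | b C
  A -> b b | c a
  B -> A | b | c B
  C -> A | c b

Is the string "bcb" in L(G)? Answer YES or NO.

Convert to CNF:
  S -> T0 C | T0 T0 | T1 T2 | T2 B | T2 T0
  A -> T0 T0 | T1 T2
  B -> T0 T0 | T1 B | T1 T2 | b
  C -> T0 T0 | T1 T0 | T1 T2
  T0 -> b
  T1 -> c
  T2 -> a

Fill CYK table bottom-up:
  T[0,0] 'b' = {B,T0}  orig:{B}
  T[1,1] 'c' = {T1}  orig:{}
  T[2,2] 'b' = {B,T0}  orig:{B}
  T[0,1] 'bc' = ∅
  T[1,2] 'cb' = {B,C}
  T[0,2] 'bcb' = {S}

S ∈ T[0,2] ⇒ YES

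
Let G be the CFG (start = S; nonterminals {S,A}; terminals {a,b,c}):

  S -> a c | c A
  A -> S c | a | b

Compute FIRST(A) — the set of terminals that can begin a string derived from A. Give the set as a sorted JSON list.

Compute FIRST by fixpoint:
[1]
  A via A→a: +{a}
  A via A→b: +{b}
  S via S→a c: +{a}
  S via S→c A: +{c}
  S: {a,c}  A: {a,b}
[2]
  A via A→S c: +{c}
  S: {a,c}  A: {a,b,c}
[3] done
  S: {a,c}  A: {a,b,c}

FIRST(A) = ["a", "b", "c"]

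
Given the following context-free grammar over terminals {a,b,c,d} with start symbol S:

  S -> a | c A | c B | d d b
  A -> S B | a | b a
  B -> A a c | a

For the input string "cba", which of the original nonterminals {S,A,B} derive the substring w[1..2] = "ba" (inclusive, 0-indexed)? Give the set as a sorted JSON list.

Convert to CNF:
  S -> T2 A | T2 B | T3 X5 | a
  A -> S B | T0 T1 | a
  B -> A X4 | a
  T0 -> b
  T1 -> a
  T2 -> c
  T3 -> d
  X4 -> T1 T2
  X5 -> T3 T0

CYK fill — only the sub-triangle for w[1..2]:
  T[1,1] 'b' = {T0}  orig:{}
  T[2,2] 'a' = {A,B,S,T1}  orig:{A,B,S}
  T[1,2] 'ba' = {A}

Original NTs in T[1,2] deriving "ba": ["A"]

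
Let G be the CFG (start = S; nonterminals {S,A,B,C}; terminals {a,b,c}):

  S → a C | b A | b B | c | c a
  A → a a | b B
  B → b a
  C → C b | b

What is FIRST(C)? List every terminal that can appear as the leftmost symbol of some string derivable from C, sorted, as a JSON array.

FIRST iteration:
round 1:
  A via A→a a: +{a}
  A via A→b B: +{b}
  B via B→b a: +{b}
  C via C→b: +{b}
  S via S→a C: +{a}
  S via S→b A: +{b}
  S via S→c: +{c}
  S: {a,b,c}  A: {a,b}  B: {b}  C: {b}
round 2: done
  S: {a,b,c}  A: {a,b}  B: {b}  C: {b}

FIRST(C) = ["b"]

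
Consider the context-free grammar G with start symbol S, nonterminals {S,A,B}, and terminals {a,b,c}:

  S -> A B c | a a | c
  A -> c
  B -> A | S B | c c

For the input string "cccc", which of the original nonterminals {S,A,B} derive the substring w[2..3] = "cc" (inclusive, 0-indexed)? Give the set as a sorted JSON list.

Convert to CNF:
  S -> A X2 | T1 T1 | c
  A -> c
  B -> S B | T0 T0 | c
  T0 -> c
  T1 -> a
  X2 -> B T0

CYK table (by increasing span) — only the sub-triangle for w[2..3]:
  [2..2]={A,B,S,T0}  "c"  orig:{A,B,S}
  [3..3]={A,B,S,T0}  "c"  orig:{A,B,S}
  [2..3]={B,X2}  "cc"  orig:{B}

Original NTs in T[2,3] deriving "cc": ["B"]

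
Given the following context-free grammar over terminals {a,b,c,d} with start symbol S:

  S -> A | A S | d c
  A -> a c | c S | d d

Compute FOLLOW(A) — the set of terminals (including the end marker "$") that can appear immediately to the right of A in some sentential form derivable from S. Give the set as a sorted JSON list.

FIRST iteration:
round 1:
  A via A→a c: +{a}
  A via A→c S: +{c}
  A via A→d d: +{d}
  S via S→A: +{a,c,d}
  S: {a,c,d}  A: {a,c,d}
round 2: — fixpoint
  S: {a,c,d}  A: {a,c,d}

Compute FOLLOW by fixpoint:
seed FOLLOW(S) with $
round 1:
  S→A: FOLLOW(A) ⊇ FOLLOW(S) ⊇ {$}; new: +{$}
  S→A S: FOLLOW(A) ⊇ FIRST(S) = {a,c,d}; new: +{a,c,d}
  FOLLOW(S)={$}  FOLLOW(A)={$,a,c,d}
round 2:
  A→c S: FOLLOW(S) ⊇ FOLLOW(A) ⊇ {$,a,c,d}; new: +{a,c,d}
  FOLLOW(S)={$,a,c,d}  FOLLOW(A)={$,a,c,d}
round 3: (no change)
  FOLLOW(S)={$,a,c,d}  FOLLOW(A)={$,a,c,d}

FOLLOW(A) = ["$", "a", "c", "d"]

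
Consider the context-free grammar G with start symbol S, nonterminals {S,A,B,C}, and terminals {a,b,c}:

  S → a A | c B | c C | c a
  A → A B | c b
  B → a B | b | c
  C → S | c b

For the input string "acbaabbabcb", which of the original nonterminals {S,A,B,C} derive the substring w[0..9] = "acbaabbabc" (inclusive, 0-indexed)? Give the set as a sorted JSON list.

CNF form of G:
  S -> T0 B | T0 C | T0 T2 | T2 A
  A -> A B | T0 T1
  B -> T2 B | b | c
  C -> T0 B | T0 C | T0 T1 | T0 T2 | T2 A
  T0 -> c
  T1 -> b
  T2 -> a

Fill CYK table bottom-up (cells [i..j] with 0 ≤ i ≤ j ≤ 9 only):
  cell(0,0) a: {T2}  orig:{}
  cell(1,1) c: {B,T0}  orig:{B}
  cell(2,2) b: {B,T1}  orig:{B}
  cell(3,3) a: {T2}  orig:{}
  cell(4,4) a: {T2}  orig:{}
  cell(5,5) b: {B,T1}  orig:{B}
  cell(6,6) b: {B,T1}  orig:{B}
  cell(7,7) a: {T2}  orig:{}
  cell(8,8) b: {B,T1}  orig:{B}
  cell(9,9) c: {B,T0}  orig:{B}
  cell(0,1) ac: {B}
  cell(1,2) cb: {A,C,S}
  cell(2,3) ba: ∅
  cell(3,4) aa: ∅
  cell(4,5) ab: {B}
  cell(5,6) bb: ∅
  cell(6,7) ba: ∅
  cell(7,8) ab: {B}
  cell(8,9) bc: ∅
  cell(0,2) acb: {C,S}
  cell(1,3) cba: ∅
  cell(2,4) baa: ∅
  cell(3,5) aab: {B}
  cell(4,6) abb: ∅
  cell(5,7) bba: ∅
  cell(6,8) bab: ∅
  cell(7,9) abc: ∅
  cell(0,3) acba: ∅
  cell(1,4) cbaa: ∅
  cell(2,5) baab: ∅
  cell(3,6) aabb: ∅
  cell(4,7) abba: ∅
  cell(5,8) bbab: ∅
  cell(6,9) babc: ∅
  cell(0,4) acbaa: ∅
  cell(1,5) cbaab: {A}
  cell(2,6) baabb: ∅
  cell(3,7) aabba: ∅
  cell(4,8) abbab: ∅
  cell(5,9) bbabc: ∅
  cell(0,5) acbaab: {C,S}
  cell(1,6) cbaabb: {A}
  cell(2,7) baabba: ∅
  cell(3,8) aabbab: ∅
  cell(4,9) abbabc: ∅
  cell(0,6) acbaabb: {C,S}
  cell(1,7) cbaabba: ∅
  cell(2,8) baabbab: ∅
  cell(3,9) aabbabc: ∅
  cell(0,7) acbaabba: ∅
  cell(1,8) cbaabbab: {A}
  cell(2,9) baabbabc: ∅
  cell(0,8) acbaabbab: {C,S}
  cell(1,9) cbaabbabc: {A}
  cell(0,9) acbaabbabc: {C,S}

Original NTs in T[0,9] deriving "acbaabbabc": ["C", "S"]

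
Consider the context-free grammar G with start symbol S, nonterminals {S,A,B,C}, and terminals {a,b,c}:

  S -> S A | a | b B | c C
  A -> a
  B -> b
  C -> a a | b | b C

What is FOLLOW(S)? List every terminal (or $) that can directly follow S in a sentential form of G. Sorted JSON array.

FIRST iteration:
pass 1:
  A via A→a: +{a}
  B via B→b: +{b}
  C via C→a a: +{a}
  C via C→b: +{b}
  S via S→a: +{a}
  S via S→b B: +{b}
  S via S→c C: +{c}
  FIRST[S]={a,b,c}  FIRST[A]={a}  FIRST[B]={b}  FIRST[C]={a,b}
pass 2: — fixpoint
  FIRST[S]={a,b,c}  FIRST[A]={a}  FIRST[B]={b}  FIRST[C]={a,b}

FOLLOW iteration:
FOLLOW(S) := {$}
iter 1:
  S→S A: FOLLOW(S) ⊇ FIRST(A) = {a}; new: +{a}
  S→S A: FOLLOW(A) ⊇ FOLLOW(S) ⊇ {$,a}; new: +{$,a}
  S→b B: FOLLOW(B) ⊇ FOLLOW(S) ⊇ {$,a}; new: +{$,a}
  S→c C: FOLLOW(C) ⊇ FOLLOW(S) ⊇ {$,a}; new: +{$,a}
  S: {$,a}  A: {$,a}  B: {$,a}  C: {$,a}
iter 2: done
  S: {$,a}  A: {$,a}  B: {$,a}  C: {$,a}

FOLLOW(S) = ["$", "a"]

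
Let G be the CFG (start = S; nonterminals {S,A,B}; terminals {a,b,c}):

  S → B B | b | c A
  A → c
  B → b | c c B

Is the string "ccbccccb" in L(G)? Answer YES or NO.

Convert to CNF:
  S -> B B | T0 A | b
  A -> c
  B -> T0 X1 | b
  T0 -> c
  X1 -> T0 B

Fill CYK table bottom-up:
  [0..0]={A,T0}  "c"  orig:{A}
  [1..1]={A,T0}  "c"  orig:{A}
  [2..2]={B,S}  "b"
  [3..3]={A,T0}  "c"  orig:{A}
  [4..4]={A,T0}  "c"  orig:{A}
  [5..5]={A,T0}  "c"  orig:{A}
  [6..6]={A,T0}  "c"  orig:{A}
  [7..7]={B,S}  "b"
  [0..1]={S}  "cc"
  [1..2]={X1}  "cb"  orig:{}
  [2..3]=∅  "bc"
  [3..4]={S}  "cc"
  [4..5]={S}  "cc"
  [5..6]={S}  "cc"
  [6..7]={X1}  "cb"  orig:{}
  [0..2]={B}  "ccb"
  [1..3]=∅  "cbc"
  [2..4]=∅  "bcc"
  [3..5]=∅  "ccc"
  [4..6]=∅  "ccc"
  [5..7]={B}  "ccb"
  [0..3]=∅  "ccbc"
  [1..4]=∅  "cbcc"
  [2..5]=∅  "bccc"
  [3..6]=∅  "cccc"
  [4..7]={X1}  "cccb"  orig:{}
  [0..4]=∅  "ccbcc"
  [1..5]=∅  "cbccc"
  [2..6]=∅  "bcccc"
  [3..7]={B}  "ccccb"
  [0..5]=∅  "ccbccc"
  [1..6]=∅  "cbcccc"
  [2..7]={S}  "bccccb"
  [0..6]=∅  "ccbcccc"
  [1..7]=∅  "cbccccb"
  [0..7]={S}  "ccbccccb"

S ∈ T[0,7] ⇒ YES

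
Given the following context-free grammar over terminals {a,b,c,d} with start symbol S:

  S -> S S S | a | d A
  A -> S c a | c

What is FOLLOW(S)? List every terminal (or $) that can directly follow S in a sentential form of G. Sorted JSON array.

FIRST sets, iterate to fixpoint:
round 1:
  A via A→c: +{c}
  S via S→a: +{a}
  S via S→d A: +{d}
  FIRST(S)={a,d}  FIRST(A)={c}
round 2:
  A via A→S c a: +{a,d}
  FIRST(S)={a,d}  FIRST(A)={a,c,d}
round 3: (no change)
  FIRST(S)={a,d}  FIRST(A)={a,c,d}

FOLLOW iteration:
initialize: $ ∈ FOLLOW(S)
round 1:
  A→S c a: FOLLOW(S) ⊇ FIRST(c) = {c}; new: +{c}
  S→S S S: FOLLOW(S) ⊇ FIRST(S) = {a,d}; new: +{a,d}
  S→d A: FOLLOW(A) ⊇ FOLLOW(S) ⊇ {$,a,c,d}; new: +{$,a,c,d}
  FOLLOW(S)={$,a,c,d}  FOLLOW(A)={$,a,c,d}
round 2: done
  FOLLOW(S)={$,a,c,d}  FOLLOW(A)={$,a,c,d}

FOLLOW(S) = ["$", "a", "c", "d"]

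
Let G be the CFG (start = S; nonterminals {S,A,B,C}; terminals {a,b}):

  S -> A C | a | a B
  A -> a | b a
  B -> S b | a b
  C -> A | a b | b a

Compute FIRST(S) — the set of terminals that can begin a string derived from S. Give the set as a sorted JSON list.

FIRST iteration:
pass 1:
  A via A→a: +{a}
  A via A→b a: +{b}
  B via B→a b: +{a}
  C via C→A: +{a,b}
  S via S→A C: +{a,b}
  FIRST[S]={a,b}  FIRST[A]={a,b}  FIRST[B]={a}  FIRST[C]={a,b}
pass 2:
  B via B→S b: +{b}
  FIRST[S]={a,b}  FIRST[A]={a,b}  FIRST[B]={a,b}  FIRST[C]={a,b}
pass 3: (stable)
  FIRST[S]={a,b}  FIRST[A]={a,b}  FIRST[B]={a,b}  FIRST[C]={a,b}

FIRST(S) = ["a", "b"]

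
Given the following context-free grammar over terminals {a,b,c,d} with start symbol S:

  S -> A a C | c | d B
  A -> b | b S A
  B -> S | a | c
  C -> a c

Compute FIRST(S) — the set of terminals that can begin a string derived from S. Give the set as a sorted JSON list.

FIRST iteration:
round 1:
  A via A→b: +{b}
  B via B→a: +{a}
  B via B→c: +{c}
  C via C→a c: +{a}
  S via S→A a C: +{b}
  S via S→c: +{c}
  S via S→d B: +{d}
  FIRST[S]={b,c,d}  FIRST[A]={b}  FIRST[B]={a,c}  FIRST[C]={a}
round 2:
  B via B→S: +{b,d}
  FIRST[S]={b,c,d}  FIRST[A]={b}  FIRST[B]={a,b,c,d}  FIRST[C]={a}
round 3: — fixpoint
  FIRST[S]={b,c,d}  FIRST[A]={b}  FIRST[B]={a,b,c,d}  FIRST[C]={a}

FIRST(S) = ["b", "c", "d"]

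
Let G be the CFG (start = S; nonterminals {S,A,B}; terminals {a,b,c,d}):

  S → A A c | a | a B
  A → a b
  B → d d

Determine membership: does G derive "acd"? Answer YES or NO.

Convert to CNF:
  S -> A X4 | T0 B | a
  A -> T0 T1
  B -> T2 T2
  T0 -> a
  T1 -> b
  T2 -> d
  T3 -> c
  X4 -> A T3

CYK fill:
  cell(0,0) a: {S,T0}  orig:{S}
  cell(1,1) c: {T3}  orig:{}
  cell(2,2) d: {T2}  orig:{}
  cell(0,1) ac: ∅
  cell(1,2) cd: ∅
  cell(0,2) acd: ∅

S ∉ T[0,2] ⇒ NO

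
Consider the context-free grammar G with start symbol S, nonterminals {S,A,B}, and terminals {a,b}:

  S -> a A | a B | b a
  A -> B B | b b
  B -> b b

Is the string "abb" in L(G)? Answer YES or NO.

CNF form of G:
  S -> T0 T1 | T1 A | T1 B
  A -> B B | T0 T0
  B -> T0 T0
  T0 -> b
  T1 -> a

Fill CYK table bottom-up:
  T[0,0] 'a' = {T1}  orig:{}
  T[1,1] 'b' = {T0}  orig:{}
  T[2,2] 'b' = {T0}  orig:{}
  T[0,1] 'ab' = ∅
  T[1,2] 'bb' = {A,B}
  T[0,2] 'abb' = {S}

S ∈ T[0,2] ⇒ YES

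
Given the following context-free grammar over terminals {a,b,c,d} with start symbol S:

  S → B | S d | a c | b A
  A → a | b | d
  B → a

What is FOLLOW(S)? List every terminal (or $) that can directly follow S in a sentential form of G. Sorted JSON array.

Compute FIRST by fixpoint:
[1]
  A via A→a: +{a}
  A via A→b: +{b}
  A via A→d: +{d}
  B via B→a: +{a}
  S via S→B: +{a}
  S via S→b A: +{b}
  FIRST(S)={a,b}  FIRST(A)={a,b,d}  FIRST(B)={a}
[2] — fixpoint
  FIRST(S)={a,b}  FIRST(A)={a,b,d}  FIRST(B)={a}

Compute FOLLOW by fixpoint:
FOLLOW(S) := {$}
pass 1:
  S→B: FOLLOW(B) ⊇ FOLLOW(S) ⊇ {$}; new: +{$}
  S→S d: FOLLOW(S) ⊇ FIRST(d) = {d}; new: +{d}
  S→b A: FOLLOW(A) ⊇ FOLLOW(S) ⊇ {$,d}; new: +{$,d}
  S: {$,d}  A: {$,d}  B: {$}
pass 2:
  S→B: FOLLOW(B) ⊇ FOLLOW(S) ⊇ {$,d}; new: +{d}
  S: {$,d}  A: {$,d}  B: {$,d}
pass 3: (no change)
  S: {$,d}  A: {$,d}  B: {$,d}

FOLLOW(S) = ["$", "d"]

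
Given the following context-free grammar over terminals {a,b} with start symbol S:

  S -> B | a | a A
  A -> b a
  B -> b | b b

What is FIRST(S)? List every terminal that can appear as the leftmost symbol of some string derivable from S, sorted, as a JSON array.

FIRST sets, iterate to fixpoint:
pass 1:
  A via A→b a: +{b}
  B via B→b: +{b}
  S via S→B: +{b}
  S via S→a: +{a}
  S: {a,b}  A: {b}  B: {b}
pass 2: (no change)
  S: {a,b}  A: {b}  B: {b}

FIRST(S) = ["a", "b"]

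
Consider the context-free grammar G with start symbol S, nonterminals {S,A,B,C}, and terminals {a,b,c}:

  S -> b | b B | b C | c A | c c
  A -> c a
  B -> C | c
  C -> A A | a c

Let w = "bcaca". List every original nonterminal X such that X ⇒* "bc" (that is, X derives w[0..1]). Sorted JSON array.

CNF form of G:
  S -> T0 A | T0 T0 | T2 B | T2 C | b
  A -> T0 T1
  B -> A A | T1 T0 | c
  C -> A A | T1 T0
  T0 -> c
  T1 -> a
  T2 -> b

CYK table (by increasing span) — only the sub-triangle for w[0..1]:
  T[0,0] 'b' = {S,T2}  orig:{S}
  T[1,1] 'c' = {B,T0}  orig:{B}
  T[0,1] 'bc' = {S}

Original NTs in T[0,1] deriving "bc": ["S"]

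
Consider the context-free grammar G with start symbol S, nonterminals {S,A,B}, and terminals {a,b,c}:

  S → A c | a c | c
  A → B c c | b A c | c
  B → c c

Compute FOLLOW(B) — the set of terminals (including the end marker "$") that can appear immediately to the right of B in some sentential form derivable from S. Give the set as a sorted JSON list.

Compute FIRST by fixpoint:
iter 1:
  A via A→b A c: +{b}
  A via A→c: +{c}
  B via B→c c: +{c}
  S via S→A c: +{b,c}
  S via S→a c: +{a}
  FIRST[S]={a,b,c}  FIRST[A]={b,c}  FIRST[B]={c}
iter 2: (no change)
  FIRST[S]={a,b,c}  FIRST[A]={b,c}  FIRST[B]={c}

FOLLOW sets:
FOLLOW(S) := {$}
round 1:
  A→B c c: FOLLOW(B) ⊇ FIRST(c) = {c}; new: +{c}
  A→b A c: FOLLOW(A) ⊇ FIRST(c) = {c}; new: +{c}
  S: {$}  A: {c}  B: {c}
round 2: (stable)
  S: {$}  A: {c}  B: {c}

FOLLOW(B) = ["c"]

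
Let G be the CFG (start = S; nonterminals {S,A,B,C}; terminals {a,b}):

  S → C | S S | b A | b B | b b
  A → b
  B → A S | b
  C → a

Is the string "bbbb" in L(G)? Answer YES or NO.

CNF form of G:
  S -> S S | T0 A | T0 B | T0 T0 | a
  A -> b
  B -> A S | b
  C -> a
  T0 -> b

Fill CYK table bottom-up:
  T[0,0] 'b' = {A,B,T0}  orig:{A,B}
  T[1,1] 'b' = {A,B,T0}  orig:{A,B}
  T[2,2] 'b' = {A,B,T0}  orig:{A,B}
  T[3,3] 'b' = {A,B,T0}  orig:{A,B}
  T[0,1] 'bb' = {S}
  T[1,2] 'bb' = {S}
  T[2,3] 'bb' = {S}
  T[0,2] 'bbb' = {B}
  T[1,3] 'bbb' = {B}
  T[0,3] 'bbbb' = {S}

S ∈ T[0,3] ⇒ YES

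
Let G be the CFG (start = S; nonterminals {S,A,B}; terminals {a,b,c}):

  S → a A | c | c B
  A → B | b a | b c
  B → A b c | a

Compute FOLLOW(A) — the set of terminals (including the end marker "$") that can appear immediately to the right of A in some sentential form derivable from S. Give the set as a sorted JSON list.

Compute FIRST by fixpoint:
iter 1:
  A via A→b a: +{b}
  B via B→A b c: +{b}
  B via B→a: +{a}
  S via S→a A: +{a}
  S via S→c: +{c}
  FIRST(S)={a,c}  FIRST(A)={b}  FIRST(B)={a,b}
iter 2:
  A via A→B: +{a}
  FIRST(S)={a,c}  FIRST(A)={a,b}  FIRST(B)={a,b}
iter 3: — fixpoint
  FIRST(S)={a,c}  FIRST(A)={a,b}  FIRST(B)={a,b}

FOLLOW sets:
seed FOLLOW(S) with $
iter 1:
  B→A b c: FOLLOW(A) ⊇ FIRST(b) = {b}; new: +{b}
  S→a A: FOLLOW(A) ⊇ FOLLOW(S) ⊇ {$}; new: +{$}
  S→c B: FOLLOW(B) ⊇ FOLLOW(S) ⊇ {$}; new: +{$}
  FOLLOW[S]={$}  FOLLOW[A]={$,b}  FOLLOW[B]={$}
iter 2:
  A→B: FOLLOW(B) ⊇ FOLLOW(A) ⊇ {$,b}; new: +{b}
  FOLLOW[S]={$}  FOLLOW[A]={$,b}  FOLLOW[B]={$,b}
iter 3: — fixpoint
  FOLLOW[S]={$}  FOLLOW[A]={$,b}  FOLLOW[B]={$,b}

FOLLOW(A) = ["$", "b"]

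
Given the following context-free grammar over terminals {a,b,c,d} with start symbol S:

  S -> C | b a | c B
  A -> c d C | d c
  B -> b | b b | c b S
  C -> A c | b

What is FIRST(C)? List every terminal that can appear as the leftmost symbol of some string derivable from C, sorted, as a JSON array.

Compute FIRST by fixpoint:
pass 1:
  A via A→c d C: +{c}
  A via A→d c: +{d}
  B via B→b: +{b}
  B via B→c b S: +{c}
  C via C→A c: +{c,d}
  C via C→b: +{b}
  S via S→C: +{b,c,d}
  S: {b,c,d}  A: {c,d}  B: {b,c}  C: {b,c,d}
pass 2: (no change)
  S: {b,c,d}  A: {c,d}  B: {b,c}  C: {b,c,d}

FIRST(C) = ["b", "c", "d"]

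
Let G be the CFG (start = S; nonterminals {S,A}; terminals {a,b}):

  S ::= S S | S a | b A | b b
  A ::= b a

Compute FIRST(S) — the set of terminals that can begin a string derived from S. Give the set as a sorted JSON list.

FIRST iteration:
pass 1:
  A via A→b a: +{b}
  S via S→b A: +{b}
  FIRST(S)={b}  FIRST(A)={b}
pass 2: done
  FIRST(S)={b}  FIRST(A)={b}

FIRST(S) = ["b"]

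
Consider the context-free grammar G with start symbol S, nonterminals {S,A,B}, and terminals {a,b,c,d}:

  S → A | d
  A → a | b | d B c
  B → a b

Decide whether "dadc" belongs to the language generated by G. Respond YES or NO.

Convert to CNF:
  S -> T0 X5 | a | b | d
  A -> T0 X4 | a | b
  B -> T2 T3
  T0 -> d
  T1 -> c
  T2 -> a
  T3 -> b
  X4 -> B T1
  X5 -> B T1

CYK table (by increasing span):
  T[0,0] 'd' = {S,T0}  orig:{S}
  T[1,1] 'a' = {A,S,T2}  orig:{A,S}
  T[2,2] 'd' = {S,T0}  orig:{S}
  T[3,3] 'c' = {T1}  orig:{}
  T[0,1] 'da' = ∅
  T[1,2] 'ad' = ∅
  T[2,3] 'dc' = ∅
  T[0,2] 'dad' = ∅
  T[1,3] 'adc' = ∅
  T[0,3] 'dadc' = ∅

S ∉ T[0,3] ⇒ NO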